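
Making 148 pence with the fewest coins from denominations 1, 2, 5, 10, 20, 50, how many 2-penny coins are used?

148 = 2×50 + 2×20 + 1×5 + 1×2 + 1×1
Count of 2: 1

1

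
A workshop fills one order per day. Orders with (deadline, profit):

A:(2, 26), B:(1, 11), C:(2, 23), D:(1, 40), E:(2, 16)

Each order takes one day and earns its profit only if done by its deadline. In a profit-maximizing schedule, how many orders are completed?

Take jobs in profit order; each goes to the latest open slot no later than its deadline.
Profit order: D=40 A=26 C=23 E=16 B=11
Assign: D→slot 1, A→slot 2, C skipped, E skipped, B skipped.
Slots: [1:D] [2:A]
2 of 5 scheduled.

2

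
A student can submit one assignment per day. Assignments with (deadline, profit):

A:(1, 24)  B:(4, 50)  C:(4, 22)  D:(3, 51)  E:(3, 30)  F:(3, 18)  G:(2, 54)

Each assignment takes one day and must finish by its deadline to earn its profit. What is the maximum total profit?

Take jobs in profit order; each goes to the latest open slot no later than its deadline.
By profit: G(d2,54), D(d3,51), B(d4,50), E(d3,30), A(d1,24), C(d4,22), F(d3,18)
G→slot 2; D→slot 3; B→slot 4; E→slot 1; A skipped; C skipped; F skipped.
Profit = 30 + 54 + 51 + 50 = 185

185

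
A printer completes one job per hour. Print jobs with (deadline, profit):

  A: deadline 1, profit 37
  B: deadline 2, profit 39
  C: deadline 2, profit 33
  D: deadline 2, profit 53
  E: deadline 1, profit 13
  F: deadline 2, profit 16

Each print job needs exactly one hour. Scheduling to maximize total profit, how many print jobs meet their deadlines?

2

Take jobs in profit order; each goes to the latest open slot no later than its deadline.
Profit order: D=53 B=39 A=37 C=33 F=16 E=13
Assign: D→slot 2, B→slot 1, A skipped, C skipped, F skipped, E skipped.
Slots: [1:B] [2:D]
2 of 6 scheduled.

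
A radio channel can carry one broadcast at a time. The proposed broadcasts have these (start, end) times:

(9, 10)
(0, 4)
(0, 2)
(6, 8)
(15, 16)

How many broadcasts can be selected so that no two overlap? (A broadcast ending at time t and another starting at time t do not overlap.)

4

Sort by end time and greedily take each interval whose start is ≥ the last chosen end.
By end time: (0,2), (0,4), (6,8), (9,10), (15,16).
Pick (0,2); next start ≥ 2 → (6,8); next start ≥ 8 → (9,10); next start ≥ 10 → (15,16).
Selected 4 broadcasts.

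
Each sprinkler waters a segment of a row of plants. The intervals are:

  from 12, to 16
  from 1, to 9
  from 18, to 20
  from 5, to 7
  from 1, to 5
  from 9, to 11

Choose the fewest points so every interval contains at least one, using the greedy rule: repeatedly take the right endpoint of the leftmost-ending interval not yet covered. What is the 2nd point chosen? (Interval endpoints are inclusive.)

11

Sort by right endpoint; whenever an interval is uncovered, place a point at its right end.
By right end: [1,5]  [5,7]  [1,9]  [9,11]  [12,16]  [18,20]
[1,5] uncovered → point at 5; [9,11] uncovered → point at 11; [12,16] uncovered → point at 16; [18,20] uncovered → point at 20.
Points: 5, 11, 16, 20 (4 total).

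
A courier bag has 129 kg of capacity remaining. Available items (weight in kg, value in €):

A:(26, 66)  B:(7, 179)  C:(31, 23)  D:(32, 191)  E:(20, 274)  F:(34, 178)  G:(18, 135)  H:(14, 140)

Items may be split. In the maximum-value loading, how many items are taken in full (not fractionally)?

Order: B (179/7=25.57) > E (274/20=13.70) > H (140/14=10.00) > G (135/18=7.50) > D (191/32=5.97) > F (178/34=5.24) > A (66/26=2.54) > C (23/31=0.74)
Fill: take B (7 @ 179) → take E (20 @ 274) → take H (14 @ 140) → take G (18 @ 135) → take D (32 @ 191) → take F (34 @ 178) → take 4/26 of A → 10.15; 129/129 used.
6 item(s) taken whole; one partial (take 4/26 of A).

6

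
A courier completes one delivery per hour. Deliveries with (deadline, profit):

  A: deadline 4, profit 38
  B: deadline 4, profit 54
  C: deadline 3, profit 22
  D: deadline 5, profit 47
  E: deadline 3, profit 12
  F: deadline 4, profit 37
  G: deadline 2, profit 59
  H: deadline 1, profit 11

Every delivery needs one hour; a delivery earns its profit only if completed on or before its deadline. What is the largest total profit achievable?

Take jobs in profit order; each goes to the latest open slot no later than its deadline.
Profit order: G=59 B=54 D=47 A=38 F=37 C=22 E=12 H=11
Assign: G→slot 2, B→slot 4, D→slot 5, A→slot 3, F→slot 1, C skipped, E skipped, H skipped.
Slots: [1:F] [2:G] [3:A] [4:B] [5:D]
Profit = 37 + 59 + 38 + 54 + 47 = 235

235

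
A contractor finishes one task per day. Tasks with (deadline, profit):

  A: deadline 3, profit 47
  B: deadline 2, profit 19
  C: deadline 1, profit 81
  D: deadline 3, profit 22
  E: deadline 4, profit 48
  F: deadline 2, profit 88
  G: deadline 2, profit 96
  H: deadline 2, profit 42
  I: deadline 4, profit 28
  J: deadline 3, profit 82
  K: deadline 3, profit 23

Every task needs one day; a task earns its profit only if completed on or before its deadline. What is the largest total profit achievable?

314

Take jobs in profit order; each goes to the latest open slot no later than its deadline.
By profit: G(d2,96), F(d2,88), J(d3,82), C(d1,81), E(d4,48), A(d3,47), H(d2,42), I(d4,28), K(d3,23), D(d3,22), B(d2,19)
G→slot 2; F→slot 1; J→slot 3; C skipped; E→slot 4; A skipped; H skipped; I skipped; K skipped; D skipped; B skipped.
Profit = 88 + 96 + 82 + 48 = 314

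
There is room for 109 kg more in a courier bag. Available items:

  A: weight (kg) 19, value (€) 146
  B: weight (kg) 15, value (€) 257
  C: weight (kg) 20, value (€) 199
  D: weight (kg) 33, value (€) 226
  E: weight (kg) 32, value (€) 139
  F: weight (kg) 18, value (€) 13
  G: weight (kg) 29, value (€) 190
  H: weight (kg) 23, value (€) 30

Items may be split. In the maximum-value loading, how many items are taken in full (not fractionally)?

4

Order: B (257/15=17.13) > C (199/20=9.95) > A (146/19=7.68) > D (226/33=6.85) > G (190/29=6.55) > E (139/32=4.34) > H (30/23=1.30) > F (13/18=0.72)
Fill: take B (15 @ 257) → take C (20 @ 199) → take A (19 @ 146) → take D (33 @ 226) → take 22/29 of G → 144.14; 109/109 used.
4 item(s) taken whole; one partial (take 22/29 of G).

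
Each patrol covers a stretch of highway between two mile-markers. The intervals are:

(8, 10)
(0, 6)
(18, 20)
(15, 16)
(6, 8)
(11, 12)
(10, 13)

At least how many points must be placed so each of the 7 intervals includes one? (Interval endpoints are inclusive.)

5

Process intervals by earliest right end; each time one isn't hit yet, stab at its right endpoint.
By right end: [0,6]  [6,8]  [8,10]  [11,12]  [10,13]  [15,16]  [18,20]
[0,6] uncovered → point at 6; [8,10] uncovered → point at 10; [11,12] uncovered → point at 12; [15,16] uncovered → point at 16; [18,20] uncovered → point at 20.
Points: 6, 10, 12, 16, 20 (5 total).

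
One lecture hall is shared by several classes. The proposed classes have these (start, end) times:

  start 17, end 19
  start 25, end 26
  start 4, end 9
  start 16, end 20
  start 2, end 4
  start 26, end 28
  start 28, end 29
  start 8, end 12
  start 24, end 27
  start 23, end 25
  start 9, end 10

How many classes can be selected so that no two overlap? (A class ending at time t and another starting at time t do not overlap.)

By end time: (2,4), (4,9), (9,10), (8,12), (17,19), (16,20), (23,25), (25,26), (24,27), (26,28), (28,29).
Pick (2,4); next start ≥ 4 → (4,9); next start ≥ 9 → (9,10); next start ≥ 10 → (17,19); next start ≥ 19 → (23,25); next start ≥ 25 → (25,26); next start ≥ 26 → (26,28); next start ≥ 28 → (28,29).
Selected 8 classes.

8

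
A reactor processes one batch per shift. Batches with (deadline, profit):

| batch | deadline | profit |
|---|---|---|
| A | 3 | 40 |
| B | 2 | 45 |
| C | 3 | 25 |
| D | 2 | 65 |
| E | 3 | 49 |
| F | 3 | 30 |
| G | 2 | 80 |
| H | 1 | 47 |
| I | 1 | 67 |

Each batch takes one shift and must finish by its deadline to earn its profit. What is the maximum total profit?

196

By profit: G(d2,80), I(d1,67), D(d2,65), E(d3,49), H(d1,47), B(d2,45), A(d3,40), F(d3,30), C(d3,25)
G→slot 2; I→slot 1; D skipped; E→slot 3; H skipped; B skipped; A skipped; F skipped; C skipped.
Profit = 67 + 80 + 49 = 196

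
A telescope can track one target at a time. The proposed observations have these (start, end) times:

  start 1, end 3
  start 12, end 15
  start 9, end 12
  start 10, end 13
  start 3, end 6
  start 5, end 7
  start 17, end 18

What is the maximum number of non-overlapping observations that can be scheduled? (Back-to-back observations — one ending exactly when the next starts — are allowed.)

5

Greedy by earliest finish: after sorting by end time, pick each interval compatible with the last pick.
Sorted by end: (1,3)  (3,6)  (5,7)  (9,12)  (10,13)  (12,15)  (17,18)
take (1,3); take (3,6); skip (5,7); take (9,12); take (12,15); take (17,18).
Selected 5 observations.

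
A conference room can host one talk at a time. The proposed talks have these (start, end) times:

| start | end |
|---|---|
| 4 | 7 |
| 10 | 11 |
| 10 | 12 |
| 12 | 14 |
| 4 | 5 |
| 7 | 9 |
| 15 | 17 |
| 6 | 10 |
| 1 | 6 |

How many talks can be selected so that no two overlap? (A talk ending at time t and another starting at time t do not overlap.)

5

By end time: (4,5), (1,6), (4,7), (7,9), (6,10), (10,11), (10,12), (12,14), (15,17).
Pick (4,5); next start ≥ 5 → (7,9); next start ≥ 9 → (10,11); next start ≥ 11 → (12,14); next start ≥ 14 → (15,17).
Selected 5 talks.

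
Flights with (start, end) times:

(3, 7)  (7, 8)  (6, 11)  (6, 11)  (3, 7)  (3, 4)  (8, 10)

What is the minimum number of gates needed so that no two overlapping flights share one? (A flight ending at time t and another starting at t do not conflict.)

4

starts: [3, 3, 3, 6, 6, 7, 8]
ends:   [4, 7, 7, 8, 10, 11, 11]
s3→1 s3→2 s3→3 e4→2 s6→3 s6→4  — peak 4.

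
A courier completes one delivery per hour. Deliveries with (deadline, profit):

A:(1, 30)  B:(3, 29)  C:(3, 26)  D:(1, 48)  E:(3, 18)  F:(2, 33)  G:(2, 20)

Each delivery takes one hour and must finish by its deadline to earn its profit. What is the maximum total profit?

110

Sort by profit descending; place each in the latest free slot ≤ its deadline.
By profit: D(d1,48), F(d2,33), A(d1,30), B(d3,29), C(d3,26), G(d2,20), E(d3,18)
D→slot 1; F→slot 2; A skipped; B→slot 3; C skipped; G skipped; E skipped.
Profit = 48 + 33 + 29 = 110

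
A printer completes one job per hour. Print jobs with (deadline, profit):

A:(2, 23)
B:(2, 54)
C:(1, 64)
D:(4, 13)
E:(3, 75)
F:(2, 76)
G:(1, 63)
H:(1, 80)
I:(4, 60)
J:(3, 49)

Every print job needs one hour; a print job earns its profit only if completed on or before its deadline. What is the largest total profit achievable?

291

Sort by profit descending; place each in the latest free slot ≤ its deadline.
Profit order: H=80 F=76 E=75 C=64 G=63 I=60 B=54 J=49 A=23 D=13
Assign: H→slot 1, F→slot 2, E→slot 3, C skipped, G skipped, I→slot 4, B skipped, J skipped, A skipped, D skipped.
Slots: [1:H] [2:F] [3:E] [4:I]
Profit = 80 + 76 + 75 + 60 = 291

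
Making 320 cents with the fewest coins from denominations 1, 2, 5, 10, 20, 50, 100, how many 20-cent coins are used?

1

320 = 3×100 + 1×20
Count of 20: 1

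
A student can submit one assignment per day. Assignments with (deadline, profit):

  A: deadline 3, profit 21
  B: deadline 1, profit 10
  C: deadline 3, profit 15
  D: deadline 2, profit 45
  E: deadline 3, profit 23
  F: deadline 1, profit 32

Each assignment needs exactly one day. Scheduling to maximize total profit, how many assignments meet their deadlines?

By profit: D(d2,45), F(d1,32), E(d3,23), A(d3,21), C(d3,15), B(d1,10)
D→slot 2; F→slot 1; E→slot 3; A skipped; C skipped; B skipped.
3 of 6 scheduled.

3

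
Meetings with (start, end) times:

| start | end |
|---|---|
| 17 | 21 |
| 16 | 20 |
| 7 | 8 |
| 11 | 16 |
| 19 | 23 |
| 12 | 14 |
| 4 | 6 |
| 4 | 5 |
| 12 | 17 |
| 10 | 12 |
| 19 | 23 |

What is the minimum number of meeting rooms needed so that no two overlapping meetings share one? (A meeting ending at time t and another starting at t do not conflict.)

Count concurrent intervals with a sweep; the peak is the room count.
starts: [4, 4, 7, 10, 11, 12, 12, 16, 17, 19, 19]
ends:   [5, 6, 8, 12, 14, 16, 17, 20, 21, 23, 23]
s4→1 s4→2 e5→1 e6→0 s7→1 e8→0 s10→1 s11→2 e12→1 s12→2 s12→3 e14→2 e16→1 s16→2 e17→1 s17→2 s19→3 s19→4  — peak 4.

4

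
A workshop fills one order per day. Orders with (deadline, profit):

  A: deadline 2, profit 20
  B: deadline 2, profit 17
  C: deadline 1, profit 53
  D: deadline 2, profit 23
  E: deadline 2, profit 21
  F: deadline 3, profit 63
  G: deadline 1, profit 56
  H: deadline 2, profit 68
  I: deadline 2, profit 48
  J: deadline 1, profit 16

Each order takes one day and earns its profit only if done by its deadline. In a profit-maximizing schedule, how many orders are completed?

Sort by profit descending; place each in the latest free slot ≤ its deadline.
By profit: H(d2,68), F(d3,63), G(d1,56), C(d1,53), I(d2,48), D(d2,23), E(d2,21), A(d2,20), B(d2,17), J(d1,16)
H→slot 2; F→slot 3; G→slot 1; C skipped; I skipped; D skipped; E skipped; A skipped; B skipped; J skipped.
3 of 10 scheduled.

3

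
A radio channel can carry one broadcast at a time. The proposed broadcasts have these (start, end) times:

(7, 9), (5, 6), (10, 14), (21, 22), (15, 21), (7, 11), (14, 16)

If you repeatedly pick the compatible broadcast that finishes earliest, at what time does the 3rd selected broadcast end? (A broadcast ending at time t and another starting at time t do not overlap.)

By end time: (5,6), (7,9), (7,11), (10,14), (14,16), (15,21), (21,22).
Pick (5,6); next start ≥ 6 → (7,9); next start ≥ 9 → (10,14); next start ≥ 14 → (14,16); next start ≥ 16 → (21,22).
Selected: (5,6) (7,9) (10,14) (14,16) (21,22)

14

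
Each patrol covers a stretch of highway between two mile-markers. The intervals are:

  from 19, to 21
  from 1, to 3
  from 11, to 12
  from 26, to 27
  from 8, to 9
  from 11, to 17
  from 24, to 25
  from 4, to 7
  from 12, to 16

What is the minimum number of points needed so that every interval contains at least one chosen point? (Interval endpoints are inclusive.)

By right end: [1,3]  [4,7]  [8,9]  [11,12]  [12,16]  [11,17]  [19,21]  [24,25]  [26,27]
[1,3] uncovered → point at 3; [4,7] uncovered → point at 7; [8,9] uncovered → point at 9; [11,12] uncovered → point at 12; [19,21] uncovered → point at 21; [24,25] uncovered → point at 25; [26,27] uncovered → point at 27.
Points: 3, 7, 9, 12, 21, 25, 27 (7 total).

7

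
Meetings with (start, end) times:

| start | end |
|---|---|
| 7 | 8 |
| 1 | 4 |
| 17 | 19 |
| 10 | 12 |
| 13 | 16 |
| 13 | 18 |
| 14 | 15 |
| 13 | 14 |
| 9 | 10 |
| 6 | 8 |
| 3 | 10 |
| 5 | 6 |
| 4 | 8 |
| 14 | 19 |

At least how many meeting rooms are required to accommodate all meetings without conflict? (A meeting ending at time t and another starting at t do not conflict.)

Count concurrent intervals with a sweep; the peak is the room count.
Events (time:±→running): 1:+→1 3:+→2 4:-→1 4:+→2 5:+→3 6:-→2 6:+→3 7:+→4 … peak 4.

4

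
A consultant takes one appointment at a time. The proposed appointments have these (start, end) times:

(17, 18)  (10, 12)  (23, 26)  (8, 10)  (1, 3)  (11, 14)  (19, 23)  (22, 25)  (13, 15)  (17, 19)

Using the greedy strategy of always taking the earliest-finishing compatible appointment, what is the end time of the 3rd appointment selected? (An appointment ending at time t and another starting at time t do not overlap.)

12

By end time: (1,3), (8,10), (10,12), (11,14), (13,15), (17,18), (17,19), (19,23), (22,25), (23,26).
Pick (1,3); next start ≥ 3 → (8,10); next start ≥ 10 → (10,12); next start ≥ 12 → (13,15); next start ≥ 15 → (17,18); next start ≥ 18 → (19,23); next start ≥ 23 → (23,26).
Selected: (1,3) (8,10) (10,12) (13,15) (17,18) (19,23) (23,26)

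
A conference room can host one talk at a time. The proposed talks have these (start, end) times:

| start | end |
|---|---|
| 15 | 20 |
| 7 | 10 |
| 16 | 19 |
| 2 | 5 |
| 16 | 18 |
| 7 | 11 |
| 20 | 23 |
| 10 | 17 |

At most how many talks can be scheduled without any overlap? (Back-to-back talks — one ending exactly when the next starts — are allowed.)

4

Order by finish time; keep every interval that doesn't clash with the previous kept one.
Sorted by end: (2,5)  (7,10)  (7,11)  (10,17)  (16,18)  (16,19)  (15,20)  (20,23)
take (2,5); take (7,10); take (10,17); skip (16,19); take (20,23).
Selected 4 talks.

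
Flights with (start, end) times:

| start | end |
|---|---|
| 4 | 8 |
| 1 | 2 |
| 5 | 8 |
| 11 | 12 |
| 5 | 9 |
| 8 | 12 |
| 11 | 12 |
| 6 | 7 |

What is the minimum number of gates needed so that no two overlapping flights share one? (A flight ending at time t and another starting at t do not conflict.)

4

The answer is the maximum number of intervals overlapping at any instant.
Events (time:±→running): 1:+→1 2:-→0 4:+→1 5:+→2 5:+→3 6:+→4 … peak 4.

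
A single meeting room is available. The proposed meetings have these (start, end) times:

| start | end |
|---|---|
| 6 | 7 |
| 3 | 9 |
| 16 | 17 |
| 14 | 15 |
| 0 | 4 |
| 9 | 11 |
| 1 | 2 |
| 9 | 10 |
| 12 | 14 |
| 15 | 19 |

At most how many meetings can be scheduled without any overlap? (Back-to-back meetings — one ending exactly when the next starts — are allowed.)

6

Order by finish time; keep every interval that doesn't clash with the previous kept one.
By end time: (1,2), (0,4), (6,7), (3,9), (9,10), (9,11), (12,14), (14,15), (16,17), (15,19).
Pick (1,2); next start ≥ 2 → (6,7); next start ≥ 7 → (9,10); next start ≥ 10 → (12,14); next start ≥ 14 → (14,15); next start ≥ 15 → (16,17).
Selected 6 meetings.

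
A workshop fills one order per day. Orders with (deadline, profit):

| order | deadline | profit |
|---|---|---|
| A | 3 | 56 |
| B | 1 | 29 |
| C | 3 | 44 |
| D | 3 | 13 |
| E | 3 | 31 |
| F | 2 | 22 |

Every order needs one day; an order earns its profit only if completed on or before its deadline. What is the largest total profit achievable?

131

Profit order: A=56 C=44 E=31 B=29 F=22 D=13
Assign: A→slot 3, C→slot 2, E→slot 1, B skipped, F skipped, D skipped.
Slots: [1:E] [2:C] [3:A]
Profit = 31 + 44 + 56 = 131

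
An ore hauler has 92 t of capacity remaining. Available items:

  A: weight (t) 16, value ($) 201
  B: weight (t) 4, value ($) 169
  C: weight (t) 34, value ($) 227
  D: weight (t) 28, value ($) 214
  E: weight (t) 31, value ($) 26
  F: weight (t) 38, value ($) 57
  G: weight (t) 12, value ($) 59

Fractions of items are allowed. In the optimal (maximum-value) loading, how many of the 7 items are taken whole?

Sort by value per unit weight and fill in that order.
Order: B (169/4=42.25) > A (201/16=12.56) > D (214/28=7.64) > C (227/34=6.68) > G (59/12=4.92) > F (57/38=1.50) > E (26/31=0.84)
Fill: take B (4 @ 169) → take A (16 @ 201) → take D (28 @ 214) → take C (34 @ 227) → take 10/12 of G → 49.17; 92/92 used.
4 item(s) taken whole; one partial (take 10/12 of G).

4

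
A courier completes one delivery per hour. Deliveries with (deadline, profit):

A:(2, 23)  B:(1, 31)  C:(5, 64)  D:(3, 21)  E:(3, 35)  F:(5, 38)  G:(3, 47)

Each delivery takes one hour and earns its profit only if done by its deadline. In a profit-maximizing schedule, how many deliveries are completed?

5

By profit: C(d5,64), G(d3,47), F(d5,38), E(d3,35), B(d1,31), A(d2,23), D(d3,21)
C→slot 5; G→slot 3; F→slot 4; E→slot 2; B→slot 1; A skipped; D skipped.
5 of 7 scheduled.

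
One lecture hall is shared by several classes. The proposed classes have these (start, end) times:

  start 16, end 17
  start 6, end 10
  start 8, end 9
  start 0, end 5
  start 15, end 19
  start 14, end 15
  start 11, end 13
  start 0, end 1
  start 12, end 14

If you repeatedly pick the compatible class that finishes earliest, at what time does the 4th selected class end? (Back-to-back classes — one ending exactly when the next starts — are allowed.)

Sorted by end: (0,1)  (0,5)  (8,9)  (6,10)  (11,13)  (12,14)  (14,15)  (16,17)  (15,19)
take (0,1); take (8,9); take (11,13); take (14,15); take (16,17).
Selected: (0,1) (8,9) (11,13) (14,15) (16,17)

15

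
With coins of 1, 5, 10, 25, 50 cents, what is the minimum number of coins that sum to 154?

7

154 = 3×50 + 4×1
Total coins = 3 + 4 = 7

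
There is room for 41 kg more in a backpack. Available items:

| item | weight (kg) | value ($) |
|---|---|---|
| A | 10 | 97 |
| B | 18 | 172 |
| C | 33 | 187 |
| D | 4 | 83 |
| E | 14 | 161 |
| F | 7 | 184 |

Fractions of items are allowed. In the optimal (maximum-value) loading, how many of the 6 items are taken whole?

Sort by value per unit weight and fill in that order.
Order: F (184/7=26.29) > D (83/4=20.75) > E (161/14=11.50) > A (97/10=9.70) > B (172/18=9.56) > C (187/33=5.67)
Fill: take F (7 @ 184) → take D (4 @ 83) → take E (14 @ 161) → take A (10 @ 97) → take 6/18 of B → 57.33; 41/41 used.
4 item(s) taken whole; one partial (take 6/18 of B).

4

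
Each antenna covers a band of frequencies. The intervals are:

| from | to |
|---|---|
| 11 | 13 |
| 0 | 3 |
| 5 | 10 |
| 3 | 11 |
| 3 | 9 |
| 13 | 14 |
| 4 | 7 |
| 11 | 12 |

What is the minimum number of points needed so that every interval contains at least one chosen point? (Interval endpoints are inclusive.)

Sorted: [0,3] [4,7] [3,9] [5,10] [3,11] [11,12] [11,13] [13,14]
{[0,3]} hit by 3; {[4,7],[3,9],[5,10],[3,11]} hit by 7; {[11,12],[11,13]} hit by 12; {[13,14]} hit by 14.
Points: 3, 7, 12, 14 (4 total).

4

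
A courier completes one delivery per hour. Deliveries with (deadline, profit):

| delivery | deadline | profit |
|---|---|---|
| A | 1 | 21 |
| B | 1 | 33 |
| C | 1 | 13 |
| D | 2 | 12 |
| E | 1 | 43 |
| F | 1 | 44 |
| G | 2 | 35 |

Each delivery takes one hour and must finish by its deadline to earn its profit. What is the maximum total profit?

79

Sort by profit descending; place each in the latest free slot ≤ its deadline.
Profit order: F=44 E=43 G=35 B=33 A=21 C=13 D=12
Assign: F→slot 1, E skipped, G→slot 2, B skipped, A skipped, C skipped, D skipped.
Slots: [1:F] [2:G]
Profit = 44 + 35 = 79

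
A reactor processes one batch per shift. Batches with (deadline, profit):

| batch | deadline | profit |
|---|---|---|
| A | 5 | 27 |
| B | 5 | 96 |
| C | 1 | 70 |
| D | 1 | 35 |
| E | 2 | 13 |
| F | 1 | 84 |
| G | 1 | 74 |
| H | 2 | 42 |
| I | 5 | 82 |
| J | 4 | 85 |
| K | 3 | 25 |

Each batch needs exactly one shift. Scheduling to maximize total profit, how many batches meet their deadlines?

5

Profit order: B=96 J=85 F=84 I=82 G=74 C=70 H=42 D=35 A=27 K=25 E=13
Assign: B→slot 5, J→slot 4, F→slot 1, I→slot 3, G skipped, C skipped, H→slot 2, D skipped, A skipped, K skipped, E skipped.
Slots: [1:F] [2:H] [3:I] [4:J] [5:B]
5 of 11 scheduled.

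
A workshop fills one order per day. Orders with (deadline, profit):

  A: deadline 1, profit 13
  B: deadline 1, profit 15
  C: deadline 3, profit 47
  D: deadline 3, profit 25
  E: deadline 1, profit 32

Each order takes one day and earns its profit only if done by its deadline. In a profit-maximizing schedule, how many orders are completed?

3

By profit: C(d3,47), E(d1,32), D(d3,25), B(d1,15), A(d1,13)
C→slot 3; E→slot 1; D→slot 2; B skipped; A skipped.
3 of 5 scheduled.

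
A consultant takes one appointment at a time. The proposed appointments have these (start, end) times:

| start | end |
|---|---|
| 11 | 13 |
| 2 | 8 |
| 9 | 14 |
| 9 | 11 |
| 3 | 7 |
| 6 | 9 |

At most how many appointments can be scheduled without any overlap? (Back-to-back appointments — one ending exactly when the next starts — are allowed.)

3

By end time: (3,7), (2,8), (6,9), (9,11), (11,13), (9,14).
Pick (3,7); next start ≥ 7 → (9,11); next start ≥ 11 → (11,13).
Selected 3 appointments.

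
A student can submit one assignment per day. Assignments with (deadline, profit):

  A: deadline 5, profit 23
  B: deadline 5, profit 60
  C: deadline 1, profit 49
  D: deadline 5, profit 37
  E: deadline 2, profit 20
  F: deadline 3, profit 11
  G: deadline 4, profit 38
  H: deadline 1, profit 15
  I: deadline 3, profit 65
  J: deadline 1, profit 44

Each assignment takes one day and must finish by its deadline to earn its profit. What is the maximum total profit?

Sort by profit descending; place each in the latest free slot ≤ its deadline.
Profit order: I=65 B=60 C=49 J=44 G=38 D=37 A=23 E=20 H=15 F=11
Assign: I→slot 3, B→slot 5, C→slot 1, J skipped, G→slot 4, D→slot 2, A skipped, E skipped, H skipped, F skipped.
Slots: [1:C] [2:D] [3:I] [4:G] [5:B]
Profit = 49 + 37 + 65 + 38 + 60 = 249

249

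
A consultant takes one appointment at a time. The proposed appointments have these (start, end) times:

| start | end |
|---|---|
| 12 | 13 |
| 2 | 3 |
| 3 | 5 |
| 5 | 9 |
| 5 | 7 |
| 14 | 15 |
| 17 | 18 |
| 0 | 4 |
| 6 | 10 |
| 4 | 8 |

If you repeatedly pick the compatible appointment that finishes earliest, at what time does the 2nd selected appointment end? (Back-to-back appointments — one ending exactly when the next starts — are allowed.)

Order by finish time; keep every interval that doesn't clash with the previous kept one.
Sorted by end: (2,3)  (0,4)  (3,5)  (5,7)  (4,8)  (5,9)  (6,10)  (12,13)  (14,15)  (17,18)
take (2,3); take (3,5); take (5,7); take (12,13); take (14,15); take (17,18).
Selected: (2,3) (3,5) (5,7) (12,13) (14,15) (17,18)

5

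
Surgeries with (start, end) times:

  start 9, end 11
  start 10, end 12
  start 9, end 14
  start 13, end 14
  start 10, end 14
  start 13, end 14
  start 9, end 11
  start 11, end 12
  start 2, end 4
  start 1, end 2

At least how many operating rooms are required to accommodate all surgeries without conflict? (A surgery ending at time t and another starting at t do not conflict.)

starts: [1, 2, 9, 9, 9, 10, 10, 11, 13, 13]
ends:   [2, 4, 11, 11, 12, 12, 14, 14, 14, 14]
s1→1 e2→0 s2→1 e4→0 s9→1 s9→2 s9→3 s10→4 s10→5  — peak 5.

5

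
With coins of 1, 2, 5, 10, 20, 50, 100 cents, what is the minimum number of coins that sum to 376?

Greedy: take as many of the largest coin as possible, then repeat with the remainder.
376 = 3×100 + 1×50 + 1×20 + 1×5 + 1×1
Total coins = 3 + 1 + 1 + 1 + 1 = 7

7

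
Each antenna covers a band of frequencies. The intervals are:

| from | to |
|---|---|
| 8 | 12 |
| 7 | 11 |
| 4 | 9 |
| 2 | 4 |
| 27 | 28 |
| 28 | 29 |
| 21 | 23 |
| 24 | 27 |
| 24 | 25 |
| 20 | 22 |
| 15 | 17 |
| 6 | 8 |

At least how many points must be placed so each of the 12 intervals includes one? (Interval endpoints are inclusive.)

6

Sorted: [2,4] [6,8] [4,9] [7,11] [8,12] [15,17] [20,22] [21,23] [24,25] [24,27] [27,28] [28,29]
{[2,4]} hit by 4; {[6,8],[4,9],[7,11],[8,12]} hit by 8; {[15,17]} hit by 17; {[20,22],[21,23]} hit by 22; {[24,25],[24,27]} hit by 25; {[27,28],[28,29]} hit by 28.
Points: 4, 8, 17, 22, 25, 28 (6 total).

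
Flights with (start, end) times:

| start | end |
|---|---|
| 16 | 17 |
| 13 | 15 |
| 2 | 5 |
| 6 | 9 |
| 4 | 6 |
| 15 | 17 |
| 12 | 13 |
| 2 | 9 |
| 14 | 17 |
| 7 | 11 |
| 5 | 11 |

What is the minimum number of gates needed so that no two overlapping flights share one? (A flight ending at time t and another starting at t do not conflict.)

4

Events (time:±→running): 2:+→1 2:+→2 4:+→3 5:-→2 5:+→3 6:-→2 6:+→3 7:+→4 … peak 4.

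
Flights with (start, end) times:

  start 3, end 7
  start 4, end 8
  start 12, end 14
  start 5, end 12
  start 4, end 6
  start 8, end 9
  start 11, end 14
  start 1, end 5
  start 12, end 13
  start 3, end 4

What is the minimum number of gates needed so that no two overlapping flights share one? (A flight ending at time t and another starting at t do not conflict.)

Events (time:±→running): 1:+→1 3:+→2 3:+→3 4:-→2 4:+→3 4:+→4 … peak 4.

4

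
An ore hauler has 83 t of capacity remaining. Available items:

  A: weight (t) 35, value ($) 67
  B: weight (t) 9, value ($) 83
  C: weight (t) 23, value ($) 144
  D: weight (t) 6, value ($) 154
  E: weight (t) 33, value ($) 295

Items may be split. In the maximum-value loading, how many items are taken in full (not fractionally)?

4

Greedy by value/weight ratio, highest first.
Ratios (sorted): D 25.67, B 9.22, E 8.94, C 6.26, A 1.91
take D (6 @ 154); take B (9 @ 83); take E (33 @ 295); take C (23 @ 144); take 12/35 of A → 22.97. Capacity used 83/83.
4 item(s) taken whole; one partial (take 12/35 of A).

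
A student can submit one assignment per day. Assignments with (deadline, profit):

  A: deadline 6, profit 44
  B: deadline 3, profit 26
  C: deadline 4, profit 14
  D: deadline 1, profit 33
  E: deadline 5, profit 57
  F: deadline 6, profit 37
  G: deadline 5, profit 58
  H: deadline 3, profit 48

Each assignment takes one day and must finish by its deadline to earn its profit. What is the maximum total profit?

Sort by profit descending; place each in the latest free slot ≤ its deadline.
By profit: G(d5,58), E(d5,57), H(d3,48), A(d6,44), F(d6,37), D(d1,33), B(d3,26), C(d4,14)
G→slot 5; E→slot 4; H→slot 3; A→slot 6; F→slot 2; D→slot 1; B skipped; C skipped.
Profit = 33 + 37 + 48 + 57 + 58 + 44 = 277

277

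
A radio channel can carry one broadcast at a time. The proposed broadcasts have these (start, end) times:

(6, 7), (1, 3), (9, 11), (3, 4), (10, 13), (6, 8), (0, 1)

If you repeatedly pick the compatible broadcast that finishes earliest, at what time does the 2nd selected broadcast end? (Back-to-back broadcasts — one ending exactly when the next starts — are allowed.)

Sorted by end: (0,1)  (1,3)  (3,4)  (6,7)  (6,8)  (9,11)  (10,13)
take (0,1); take (1,3); take (3,4); take (6,7); take (9,11); skip (10,13).
Selected: (0,1) (1,3) (3,4) (6,7) (9,11)

3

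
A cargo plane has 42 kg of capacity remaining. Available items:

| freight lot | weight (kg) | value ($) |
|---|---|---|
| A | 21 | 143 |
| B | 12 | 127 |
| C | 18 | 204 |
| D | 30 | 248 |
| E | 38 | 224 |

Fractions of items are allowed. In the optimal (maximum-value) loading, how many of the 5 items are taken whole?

2

Ratios (sorted): C 11.33, B 10.58, D 8.27, A 6.81, E 5.89
take C (18 @ 204); take B (12 @ 127); take 12/30 of D → 99.20. Capacity used 42/42.
2 item(s) taken whole; one partial (take 12/30 of D).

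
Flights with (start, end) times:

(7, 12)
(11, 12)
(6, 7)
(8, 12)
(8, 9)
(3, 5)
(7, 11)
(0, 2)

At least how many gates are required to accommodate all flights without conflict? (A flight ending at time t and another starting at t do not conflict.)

4

starts: [0, 3, 6, 7, 7, 8, 8, 11]
ends:   [2, 5, 7, 9, 11, 12, 12, 12]
s0→1 e2→0 s3→1 e5→0 s6→1 e7→0 s7→1 s7→2 s8→3 s8→4  — peak 4.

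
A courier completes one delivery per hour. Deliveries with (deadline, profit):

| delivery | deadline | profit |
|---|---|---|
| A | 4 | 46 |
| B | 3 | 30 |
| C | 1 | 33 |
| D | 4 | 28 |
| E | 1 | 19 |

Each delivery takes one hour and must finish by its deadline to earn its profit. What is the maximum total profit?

137

Sort by profit descending; place each in the latest free slot ≤ its deadline.
By profit: A(d4,46), C(d1,33), B(d3,30), D(d4,28), E(d1,19)
A→slot 4; C→slot 1; B→slot 3; D→slot 2; E skipped.
Profit = 33 + 28 + 30 + 46 = 137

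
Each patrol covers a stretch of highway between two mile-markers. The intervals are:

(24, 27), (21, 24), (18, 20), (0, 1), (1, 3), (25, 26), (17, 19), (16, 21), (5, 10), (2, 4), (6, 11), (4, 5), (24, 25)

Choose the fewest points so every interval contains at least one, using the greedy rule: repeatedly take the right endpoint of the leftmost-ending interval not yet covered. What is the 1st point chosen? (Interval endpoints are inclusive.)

Sorted: [0,1] [1,3] [2,4] [4,5] [5,10] [6,11] [17,19] [18,20] [16,21] [21,24] [24,25] [25,26] [24,27]
{[0,1],[1,3]} hit by 1; {[2,4],[4,5]} hit by 4; {[5,10],[6,11]} hit by 10; {[17,19],[18,20],[16,21]} hit by 19; {[21,24],[24,25]} hit by 24; {[25,26],[24,27]} hit by 26.
Points: 1, 4, 10, 19, 24, 26 (6 total).

1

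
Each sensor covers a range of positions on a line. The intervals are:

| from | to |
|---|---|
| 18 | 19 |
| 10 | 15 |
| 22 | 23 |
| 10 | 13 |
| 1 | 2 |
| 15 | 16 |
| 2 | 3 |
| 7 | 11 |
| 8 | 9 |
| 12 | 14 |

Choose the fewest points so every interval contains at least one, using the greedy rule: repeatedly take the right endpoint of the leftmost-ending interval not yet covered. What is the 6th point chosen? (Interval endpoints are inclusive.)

Process intervals by earliest right end; each time one isn't hit yet, stab at its right endpoint.
By right end: [1,2]  [2,3]  [8,9]  [7,11]  [10,13]  [12,14]  [10,15]  [15,16]  [18,19]  [22,23]
[1,2] uncovered → point at 2; [8,9] uncovered → point at 9; [10,13] uncovered → point at 13; [15,16] uncovered → point at 16; [18,19] uncovered → point at 19; [22,23] uncovered → point at 23.
Points: 2, 9, 13, 16, 19, 23 (6 total).

23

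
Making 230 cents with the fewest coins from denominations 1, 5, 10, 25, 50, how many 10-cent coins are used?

0

230 = 4×50 + 1×25 + 1×5
Count of 10: 0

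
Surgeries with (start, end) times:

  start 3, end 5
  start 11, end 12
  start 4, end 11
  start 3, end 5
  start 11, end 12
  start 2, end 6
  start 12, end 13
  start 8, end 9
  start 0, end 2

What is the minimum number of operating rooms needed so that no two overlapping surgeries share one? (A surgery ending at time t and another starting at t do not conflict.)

Events (time:±→running): 0:+→1 2:-→0 2:+→1 3:+→2 3:+→3 4:+→4 … peak 4.

4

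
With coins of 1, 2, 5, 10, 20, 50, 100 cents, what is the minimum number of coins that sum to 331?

6

Greedy: take as many of the largest coin as possible, then repeat with the remainder.
331 = 3×100 + 1×20 + 1×10 + 1×1
Total coins = 3 + 1 + 1 + 1 = 6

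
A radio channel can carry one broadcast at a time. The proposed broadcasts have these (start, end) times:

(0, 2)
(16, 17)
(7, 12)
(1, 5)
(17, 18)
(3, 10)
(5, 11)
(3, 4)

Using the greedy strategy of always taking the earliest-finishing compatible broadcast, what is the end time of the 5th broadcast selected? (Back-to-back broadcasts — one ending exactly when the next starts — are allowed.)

18

Greedy by earliest finish: after sorting by end time, pick each interval compatible with the last pick.
By end time: (0,2), (3,4), (1,5), (3,10), (5,11), (7,12), (16,17), (17,18).
Pick (0,2); next start ≥ 2 → (3,4); next start ≥ 4 → (5,11); next start ≥ 11 → (16,17); next start ≥ 17 → (17,18).
Selected: (0,2) (3,4) (5,11) (16,17) (17,18)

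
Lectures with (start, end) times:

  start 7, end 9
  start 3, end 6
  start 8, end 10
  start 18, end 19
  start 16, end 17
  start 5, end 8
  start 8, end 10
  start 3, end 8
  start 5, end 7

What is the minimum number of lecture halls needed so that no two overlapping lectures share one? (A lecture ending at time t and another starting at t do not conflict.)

Count concurrent intervals with a sweep; the peak is the room count.
starts: [3, 3, 5, 5, 7, 8, 8, 16, 18]
ends:   [6, 7, 8, 8, 9, 10, 10, 17, 19]
s3→1 s3→2 s5→3 s5→4  — peak 4.

4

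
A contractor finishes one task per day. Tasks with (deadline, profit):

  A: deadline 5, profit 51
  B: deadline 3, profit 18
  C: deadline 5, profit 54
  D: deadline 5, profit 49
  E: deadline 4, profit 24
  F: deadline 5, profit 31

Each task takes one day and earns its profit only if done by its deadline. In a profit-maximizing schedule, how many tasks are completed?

5

Profit order: C=54 A=51 D=49 F=31 E=24 B=18
Assign: C→slot 5, A→slot 4, D→slot 3, F→slot 2, E→slot 1, B skipped.
Slots: [1:E] [2:F] [3:D] [4:A] [5:C]
5 of 6 scheduled.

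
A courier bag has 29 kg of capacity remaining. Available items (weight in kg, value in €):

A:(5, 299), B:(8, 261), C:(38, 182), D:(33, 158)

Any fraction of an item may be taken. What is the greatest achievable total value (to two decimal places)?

Greedy by value/weight ratio, highest first.
Ratios (sorted): A 59.80, B 32.62, C 4.79, D 4.79
take A (5 @ 299); take B (8 @ 261); take 16/38 of C → 76.63. Capacity used 29/29.
Total value = 636.63

636.63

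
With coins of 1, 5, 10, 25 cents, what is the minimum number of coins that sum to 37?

4

Greedy: take as many of the largest coin as possible, then repeat with the remainder.
37 = 1×25 + 1×10 + 2×1
Total coins = 1 + 1 + 2 = 4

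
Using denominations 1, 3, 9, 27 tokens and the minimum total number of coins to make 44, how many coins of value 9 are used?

44 = 1×27 + 1×9 + 2×3 + 2×1
Count of 9: 1

1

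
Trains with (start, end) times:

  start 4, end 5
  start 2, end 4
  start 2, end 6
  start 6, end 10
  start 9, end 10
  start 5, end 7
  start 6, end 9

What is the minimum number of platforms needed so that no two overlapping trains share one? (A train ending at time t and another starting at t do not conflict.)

starts: [2, 2, 4, 5, 6, 6, 9]
ends:   [4, 5, 6, 7, 9, 10, 10]
s2→1 s2→2 e4→1 s4→2 e5→1 s5→2 e6→1 s6→2 s6→3  — peak 3.

3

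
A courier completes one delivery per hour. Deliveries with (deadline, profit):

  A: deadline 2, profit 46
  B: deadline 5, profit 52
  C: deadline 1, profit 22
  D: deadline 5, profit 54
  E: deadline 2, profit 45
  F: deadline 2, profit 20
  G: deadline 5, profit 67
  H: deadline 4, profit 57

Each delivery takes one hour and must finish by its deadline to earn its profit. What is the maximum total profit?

276

Take jobs in profit order; each goes to the latest open slot no later than its deadline.
Profit order: G=67 H=57 D=54 B=52 A=46 E=45 C=22 F=20
Assign: G→slot 5, H→slot 4, D→slot 3, B→slot 2, A→slot 1, E skipped, C skipped, F skipped.
Slots: [1:A] [2:B] [3:D] [4:H] [5:G]
Profit = 46 + 52 + 54 + 57 + 67 = 276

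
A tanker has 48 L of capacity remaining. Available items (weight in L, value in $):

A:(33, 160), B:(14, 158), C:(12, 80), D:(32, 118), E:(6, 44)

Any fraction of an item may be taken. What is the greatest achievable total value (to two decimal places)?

Greedy by value/weight ratio, highest first.
Order: B (158/14=11.29) > E (44/6=7.33) > C (80/12=6.67) > A (160/33=4.85) > D (118/32=3.69)
Fill: take B (14 @ 158) → take E (6 @ 44) → take C (12 @ 80) → take 16/33 of A → 77.58; 48/48 used.
Total value = 359.58

359.58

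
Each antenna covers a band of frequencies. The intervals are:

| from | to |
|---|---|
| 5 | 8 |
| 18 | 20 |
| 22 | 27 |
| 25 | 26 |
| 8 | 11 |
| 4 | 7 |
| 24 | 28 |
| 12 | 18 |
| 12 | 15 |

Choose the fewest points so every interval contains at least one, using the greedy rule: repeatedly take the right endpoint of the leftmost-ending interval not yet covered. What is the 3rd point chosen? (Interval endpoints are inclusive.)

By right end: [4,7]  [5,8]  [8,11]  [12,15]  [12,18]  [18,20]  [25,26]  [22,27]  [24,28]
[4,7] uncovered → point at 7; [8,11] uncovered → point at 11; [12,15] uncovered → point at 15; [18,20] uncovered → point at 20; [25,26] uncovered → point at 26.
Points: 7, 11, 15, 20, 26 (5 total).

15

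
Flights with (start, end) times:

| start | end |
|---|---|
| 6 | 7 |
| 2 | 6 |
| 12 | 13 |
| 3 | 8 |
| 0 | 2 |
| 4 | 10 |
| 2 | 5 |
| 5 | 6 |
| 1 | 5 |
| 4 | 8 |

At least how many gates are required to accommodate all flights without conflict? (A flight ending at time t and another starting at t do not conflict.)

Events (time:±→running): 0:+→1 1:+→2 2:-→1 2:+→2 2:+→3 3:+→4 4:+→5 4:+→6 … peak 6.

6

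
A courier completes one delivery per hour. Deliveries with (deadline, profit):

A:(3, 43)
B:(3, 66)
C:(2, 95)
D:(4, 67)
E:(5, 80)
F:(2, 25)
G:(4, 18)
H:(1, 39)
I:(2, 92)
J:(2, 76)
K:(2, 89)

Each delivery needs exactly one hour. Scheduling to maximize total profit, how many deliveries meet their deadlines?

Take jobs in profit order; each goes to the latest open slot no later than its deadline.
Profit order: C=95 I=92 K=89 E=80 J=76 D=67 B=66 A=43 H=39 F=25 G=18
Assign: C→slot 2, I→slot 1, K skipped, E→slot 5, J skipped, D→slot 4, B→slot 3, A skipped, H skipped, F skipped, G skipped.
Slots: [1:I] [2:C] [3:B] [4:D] [5:E]
5 of 11 scheduled.

5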